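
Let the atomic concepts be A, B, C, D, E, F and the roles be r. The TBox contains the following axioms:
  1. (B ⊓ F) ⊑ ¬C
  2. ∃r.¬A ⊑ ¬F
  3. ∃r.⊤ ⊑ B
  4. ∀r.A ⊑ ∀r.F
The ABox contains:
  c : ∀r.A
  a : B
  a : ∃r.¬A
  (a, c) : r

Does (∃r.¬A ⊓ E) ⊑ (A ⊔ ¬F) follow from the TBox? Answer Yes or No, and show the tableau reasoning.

Yes

1. (∃r.¬A ⊓ E) ⊑ (A ⊔ ¬F)  ⇔  ((∃r.¬A ⊓ E) ⊓ (¬A ⊓ F)) unsat w.r.t. T
   all branches close; clash {F, ¬F} at x₀
2. Hence (∃r.¬A ⊓ E) ⊑ (A ⊔ ¬F): entailed.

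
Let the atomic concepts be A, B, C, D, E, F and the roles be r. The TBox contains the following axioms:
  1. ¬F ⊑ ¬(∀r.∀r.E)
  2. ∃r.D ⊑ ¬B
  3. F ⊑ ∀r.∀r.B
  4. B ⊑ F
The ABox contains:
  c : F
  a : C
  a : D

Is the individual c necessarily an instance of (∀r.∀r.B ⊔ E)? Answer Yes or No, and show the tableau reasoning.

1. c : (∀r.∀r.B ⊔ E)?  L(c) = {F} ∪ {(∃r.∃r.¬B ⊓ ¬E)}
   clash {B, ¬B} at an ∃-successor — c ∈ (∀r.∀r.B ⊔ E)
2. Hence c : (∀r.∀r.B ⊔ E): entailed.

Yes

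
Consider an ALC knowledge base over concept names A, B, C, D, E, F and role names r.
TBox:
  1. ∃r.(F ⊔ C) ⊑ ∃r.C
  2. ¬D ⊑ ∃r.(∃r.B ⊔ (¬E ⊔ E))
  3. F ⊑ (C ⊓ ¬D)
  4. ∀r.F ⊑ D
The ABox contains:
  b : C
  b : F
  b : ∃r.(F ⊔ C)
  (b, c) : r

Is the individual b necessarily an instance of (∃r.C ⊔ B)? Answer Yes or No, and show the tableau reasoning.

Yes

1. b : (∃r.C ⊔ B)?  L(b) = {C, F, ∃r.(F ⊔ C)} ∪ {(∀r.¬C ⊓ ¬B)}
   clash {D, ¬D} at b — b ∈ (∃r.C ⊔ B)
2. Hence b : (∃r.C ⊔ B): entailed.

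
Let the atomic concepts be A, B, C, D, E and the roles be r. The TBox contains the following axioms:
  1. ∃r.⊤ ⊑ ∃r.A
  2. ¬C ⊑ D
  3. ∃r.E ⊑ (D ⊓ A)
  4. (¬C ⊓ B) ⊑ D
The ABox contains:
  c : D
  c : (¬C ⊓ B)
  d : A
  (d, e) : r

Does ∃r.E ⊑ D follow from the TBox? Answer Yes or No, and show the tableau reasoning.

Yes

1. ∃r.E ⊑ D  ⇔  (∃r.E ⊓ ¬D) unsat w.r.t. T
   all branches close; clash {D, ¬D} at x₀
2. Hence ∃r.E ⊑ D: entailed.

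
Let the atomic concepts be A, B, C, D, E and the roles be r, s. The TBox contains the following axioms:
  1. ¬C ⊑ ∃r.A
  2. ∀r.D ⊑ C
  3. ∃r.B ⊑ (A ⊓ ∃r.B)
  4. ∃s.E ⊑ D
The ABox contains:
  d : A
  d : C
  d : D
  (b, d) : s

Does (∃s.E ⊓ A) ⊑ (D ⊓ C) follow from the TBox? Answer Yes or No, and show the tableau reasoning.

No

1. (∃s.E ⊓ A) ⊑ (D ⊓ C)  ⇔  ((∃s.E ⊓ A) ⊓ (¬D ⊔ ¬C)) unsat w.r.t. T
   apply at x₀: ∃s.E⊑D
   open: L(x₀) ⊇ {A, D, ¬C, ∀r.¬B, ∃r.A, …} (+ ∃-successors)
2. Hence (∃s.E ⊓ A) ⊑ (D ⊓ C): not entailed.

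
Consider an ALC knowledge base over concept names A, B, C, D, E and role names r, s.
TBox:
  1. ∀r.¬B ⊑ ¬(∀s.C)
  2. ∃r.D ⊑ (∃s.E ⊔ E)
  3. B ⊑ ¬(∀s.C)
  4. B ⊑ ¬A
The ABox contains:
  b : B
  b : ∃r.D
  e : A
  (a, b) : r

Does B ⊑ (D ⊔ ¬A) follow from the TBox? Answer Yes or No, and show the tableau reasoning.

Yes

1. B ⊑ (D ⊔ ¬A)  ⇔  (B ⊓ (¬D ⊓ A)) unsat w.r.t. T
   all branches close; clash {A, ¬A} at x₀
2. Hence B ⊑ (D ⊔ ¬A): entailed.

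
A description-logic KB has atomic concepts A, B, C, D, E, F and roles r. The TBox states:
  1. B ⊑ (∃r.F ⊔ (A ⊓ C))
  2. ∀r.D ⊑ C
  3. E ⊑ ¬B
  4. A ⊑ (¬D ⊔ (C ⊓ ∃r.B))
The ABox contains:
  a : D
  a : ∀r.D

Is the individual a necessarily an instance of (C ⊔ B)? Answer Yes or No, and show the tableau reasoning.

Yes

1. a : (C ⊔ B)?  L(a) = {D, ∀r.D} ∪ {(¬C ⊓ ¬B)}
   clash {C, ¬C} at a — a ∈ (C ⊔ B)
2. Hence a : (C ⊔ B): entailed.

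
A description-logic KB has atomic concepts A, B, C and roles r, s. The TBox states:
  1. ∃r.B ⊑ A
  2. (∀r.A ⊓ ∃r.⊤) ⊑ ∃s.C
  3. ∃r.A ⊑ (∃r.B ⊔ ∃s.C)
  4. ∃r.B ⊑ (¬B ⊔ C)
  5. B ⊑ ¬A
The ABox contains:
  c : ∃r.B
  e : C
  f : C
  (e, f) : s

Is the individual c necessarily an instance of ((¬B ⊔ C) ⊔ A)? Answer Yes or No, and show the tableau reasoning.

1. c : ((¬B ⊔ C) ⊔ A)?  L(c) = {∃r.B} ∪ {((B ⊓ ¬C) ⊓ ¬A)}
   clash {C, ¬C} at c — c ∈ ((¬B ⊔ C) ⊔ A)
2. Hence c : ((¬B ⊔ C) ⊔ A): entailed.

Yes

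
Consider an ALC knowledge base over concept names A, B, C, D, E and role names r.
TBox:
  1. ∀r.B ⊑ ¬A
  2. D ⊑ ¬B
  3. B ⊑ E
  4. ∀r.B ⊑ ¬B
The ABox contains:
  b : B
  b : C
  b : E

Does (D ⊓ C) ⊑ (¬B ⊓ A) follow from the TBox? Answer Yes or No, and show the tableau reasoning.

1. (D ⊓ C) ⊑ (¬B ⊓ A)  ⇔  ((D ⊓ C) ⊓ (B ⊔ ¬A)) unsat w.r.t. T
   apply at x₀: D⊑¬B
   open: L(x₀) ⊇ {C, D, ¬A, ¬B}
2. Hence (D ⊓ C) ⊑ (¬B ⊓ A): not entailed.

No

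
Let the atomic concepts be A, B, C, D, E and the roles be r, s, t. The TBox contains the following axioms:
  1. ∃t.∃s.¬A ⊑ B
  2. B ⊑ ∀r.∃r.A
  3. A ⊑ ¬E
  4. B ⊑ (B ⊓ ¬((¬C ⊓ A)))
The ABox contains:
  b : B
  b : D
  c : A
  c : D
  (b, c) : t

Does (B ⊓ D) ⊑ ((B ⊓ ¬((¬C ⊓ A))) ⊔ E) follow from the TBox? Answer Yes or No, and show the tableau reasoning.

1. (B ⊓ D) ⊑ ((B ⊓ ¬((¬C ⊓ A))) ⊔ E)  ⇔  ((B ⊓ D) ⊓ ((¬B ⊔ (¬C ⊓ A)) ⊓ ¬E)) unsat w.r.t. T
   all branches close; clash {A, ¬A} at x₀
2. Hence (B ⊓ D) ⊑ ((B ⊓ ¬((¬C ⊓ A))) ⊔ E): entailed.

Yes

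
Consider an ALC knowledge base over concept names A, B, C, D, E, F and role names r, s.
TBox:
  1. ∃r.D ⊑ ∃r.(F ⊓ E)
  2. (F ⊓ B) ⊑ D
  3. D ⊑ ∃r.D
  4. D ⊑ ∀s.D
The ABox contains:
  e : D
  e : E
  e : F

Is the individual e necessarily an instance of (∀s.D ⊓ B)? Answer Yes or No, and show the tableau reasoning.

1. e : (∀s.D ⊓ B)?  L(e) = {D, E, F} ∪ {(∃s.¬D ⊔ ¬B)}
   apply at e: D⊑∃r.D; D⊑∀s.D
   open: L(e) ⊇ {D, E, F, ¬B, ∀s.D, …} (+ ∃-successors) — e ∉ (∀s.D ⊓ B) possible
2. Hence e : (∀s.D ⊓ B): not entailed.

No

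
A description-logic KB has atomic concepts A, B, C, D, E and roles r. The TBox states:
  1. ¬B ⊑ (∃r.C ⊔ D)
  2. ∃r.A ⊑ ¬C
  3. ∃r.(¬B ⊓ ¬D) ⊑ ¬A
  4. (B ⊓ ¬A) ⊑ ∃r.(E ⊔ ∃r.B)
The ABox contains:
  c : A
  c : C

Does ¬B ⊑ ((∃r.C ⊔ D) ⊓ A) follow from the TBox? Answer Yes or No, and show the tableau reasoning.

1. ¬B ⊑ ((∃r.C ⊔ D) ⊓ A)  ⇔  (¬B ⊓ ((∀r.¬C ⊓ ¬D) ⊔ ¬A)) unsat w.r.t. T
   apply at x₀: ¬B⊑(∃r.C ⊔ D)
   open: L(x₀) ⊇ {¬A, ¬B, ∀r.(B ⊔ D), ∀r.¬A, ∃r.C} (+ ∃-successors)
2. Hence ¬B ⊑ ((∃r.C ⊔ D) ⊓ A): not entailed.

No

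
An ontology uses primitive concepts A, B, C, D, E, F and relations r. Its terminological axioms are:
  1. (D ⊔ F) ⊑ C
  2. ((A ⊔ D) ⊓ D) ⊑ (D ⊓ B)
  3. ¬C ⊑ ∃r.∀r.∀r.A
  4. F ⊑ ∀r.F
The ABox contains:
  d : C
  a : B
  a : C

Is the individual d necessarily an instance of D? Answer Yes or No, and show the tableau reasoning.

1. d : D?  L(d) = {C} ∪ {¬D}
   open: L(d) ⊇ {C, ¬D, ¬F} — d ∉ D possible
2. Hence d : D: not entailed.

No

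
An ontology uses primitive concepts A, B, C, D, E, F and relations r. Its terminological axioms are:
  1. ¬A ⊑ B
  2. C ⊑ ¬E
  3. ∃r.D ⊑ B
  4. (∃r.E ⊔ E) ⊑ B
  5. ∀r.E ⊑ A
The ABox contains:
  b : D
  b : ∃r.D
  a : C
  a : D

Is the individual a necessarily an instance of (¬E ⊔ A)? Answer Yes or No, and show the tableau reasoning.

1. a : (¬E ⊔ A)?  L(a) = {C, D} ∪ {(E ⊓ ¬A)}
   clash {E, ¬E} at a — a ∈ (¬E ⊔ A)
2. Hence a : (¬E ⊔ A): entailed.

Yes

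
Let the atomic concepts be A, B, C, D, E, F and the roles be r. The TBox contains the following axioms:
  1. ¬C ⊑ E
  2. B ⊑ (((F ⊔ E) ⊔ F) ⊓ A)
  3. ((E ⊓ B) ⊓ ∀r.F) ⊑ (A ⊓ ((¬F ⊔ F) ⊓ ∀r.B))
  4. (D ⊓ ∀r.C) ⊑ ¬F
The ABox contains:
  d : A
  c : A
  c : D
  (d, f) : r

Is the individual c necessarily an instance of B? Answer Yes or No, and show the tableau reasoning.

No

1. c : B?  L(c) = {A, D} ∪ {¬B}
   open: L(c) ⊇ {A, C, D, ¬B, ∃r.¬C} (+ ∃-successors) — c ∉ B possible
2. Hence c : B: not entailed.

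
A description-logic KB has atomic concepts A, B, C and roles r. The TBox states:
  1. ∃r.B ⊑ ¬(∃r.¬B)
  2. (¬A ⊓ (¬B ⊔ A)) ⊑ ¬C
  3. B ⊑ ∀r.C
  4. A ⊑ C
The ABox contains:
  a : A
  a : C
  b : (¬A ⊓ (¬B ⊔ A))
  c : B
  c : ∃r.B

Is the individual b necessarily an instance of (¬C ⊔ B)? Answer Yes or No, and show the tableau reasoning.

Yes

1. b : (¬C ⊔ B)?  L(b) = {(¬A ⊓ (¬B ⊔ A))} ∪ {(C ⊓ ¬B)}
   clash {C, ¬C} at b — b ∈ (¬C ⊔ B)
2. Hence b : (¬C ⊔ B): entailed.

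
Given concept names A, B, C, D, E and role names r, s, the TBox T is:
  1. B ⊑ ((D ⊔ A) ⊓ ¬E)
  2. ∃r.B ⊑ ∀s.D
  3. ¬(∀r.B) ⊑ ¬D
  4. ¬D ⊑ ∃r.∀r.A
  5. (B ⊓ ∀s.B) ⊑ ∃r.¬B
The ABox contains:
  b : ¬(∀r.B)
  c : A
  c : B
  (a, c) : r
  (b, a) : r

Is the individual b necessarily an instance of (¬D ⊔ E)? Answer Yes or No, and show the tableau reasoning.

1. b : (¬D ⊔ E)?  L(b) = {¬(∀r.B)} ∪ {(D ⊓ ¬E)}
   clash {D, ¬D} at b — b ∈ (¬D ⊔ E)
2. Hence b : (¬D ⊔ E): entailed.

Yes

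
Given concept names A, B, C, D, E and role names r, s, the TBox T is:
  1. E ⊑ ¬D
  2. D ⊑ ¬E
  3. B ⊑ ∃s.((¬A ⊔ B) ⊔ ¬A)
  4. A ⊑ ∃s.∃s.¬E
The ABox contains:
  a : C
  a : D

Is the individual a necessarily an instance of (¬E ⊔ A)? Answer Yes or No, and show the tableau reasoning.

Yes

1. a : (¬E ⊔ A)?  L(a) = {C, D} ∪ {(E ⊓ ¬A)}
   clash {E, ¬E} at a — a ∈ (¬E ⊔ A)
2. Hence a : (¬E ⊔ A): entailed.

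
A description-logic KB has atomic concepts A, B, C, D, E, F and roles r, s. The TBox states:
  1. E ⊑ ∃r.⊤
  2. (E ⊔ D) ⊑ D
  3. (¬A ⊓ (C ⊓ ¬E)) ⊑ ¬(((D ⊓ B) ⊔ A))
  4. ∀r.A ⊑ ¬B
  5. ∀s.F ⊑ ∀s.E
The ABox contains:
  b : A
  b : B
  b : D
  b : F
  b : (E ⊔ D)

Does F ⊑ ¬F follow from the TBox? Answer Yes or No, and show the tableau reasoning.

1. F ⊑ ¬F  ⇔  (F ⊓ F) unsat w.r.t. T
   open: L(x₀) ⊇ {A, F, ¬D, ¬E, ∃r.¬A, …} (+ ∃-successors)
2. Hence F ⊑ ¬F: not entailed.

No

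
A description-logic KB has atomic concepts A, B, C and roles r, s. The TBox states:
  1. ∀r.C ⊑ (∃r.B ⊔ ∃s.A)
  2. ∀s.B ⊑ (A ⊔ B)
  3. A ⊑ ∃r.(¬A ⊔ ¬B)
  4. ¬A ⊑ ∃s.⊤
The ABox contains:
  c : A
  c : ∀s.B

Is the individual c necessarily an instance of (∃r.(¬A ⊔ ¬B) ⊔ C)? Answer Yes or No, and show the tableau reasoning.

Yes

1. c : (∃r.(¬A ⊔ ¬B) ⊔ C)?  L(c) = {A, ∀s.B} ∪ {(∀r.(A ⊓ B) ⊓ ¬C)}
   clash {B, ¬B} at an ∃-successor — c ∈ (∃r.(¬A ⊔ ¬B) ⊔ C)
2. Hence c : (∃r.(¬A ⊔ ¬B) ⊔ C): entailed.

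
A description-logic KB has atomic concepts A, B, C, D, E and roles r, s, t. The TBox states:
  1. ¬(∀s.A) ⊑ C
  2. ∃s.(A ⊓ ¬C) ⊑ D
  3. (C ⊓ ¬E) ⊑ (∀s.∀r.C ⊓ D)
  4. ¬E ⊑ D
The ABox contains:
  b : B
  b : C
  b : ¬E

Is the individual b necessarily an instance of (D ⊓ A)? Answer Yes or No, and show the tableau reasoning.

1. b : (D ⊓ A)?  L(b) = {B, C, ¬E} ∪ {(¬D ⊔ ¬A)}
   apply at b: ¬E⊑D
   open: L(b) ⊇ {B, C, D, ¬A, ¬E, …} — b ∉ (D ⊓ A) possible
2. Hence b : (D ⊓ A): not entailed.

No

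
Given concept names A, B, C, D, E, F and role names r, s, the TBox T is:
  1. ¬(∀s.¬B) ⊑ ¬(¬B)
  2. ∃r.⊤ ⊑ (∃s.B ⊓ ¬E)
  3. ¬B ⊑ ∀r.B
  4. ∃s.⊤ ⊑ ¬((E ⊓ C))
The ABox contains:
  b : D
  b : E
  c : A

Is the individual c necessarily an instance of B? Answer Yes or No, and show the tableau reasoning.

No

1. c : B?  L(c) = {A} ∪ {¬B}
   apply at c: ¬B⊑∀r.B
   open: L(c) ⊇ {A, ¬B, ∀r.B, ∀r.⊥, ∀s.¬B, …} — c ∉ B possible
2. Hence c : B: not entailed.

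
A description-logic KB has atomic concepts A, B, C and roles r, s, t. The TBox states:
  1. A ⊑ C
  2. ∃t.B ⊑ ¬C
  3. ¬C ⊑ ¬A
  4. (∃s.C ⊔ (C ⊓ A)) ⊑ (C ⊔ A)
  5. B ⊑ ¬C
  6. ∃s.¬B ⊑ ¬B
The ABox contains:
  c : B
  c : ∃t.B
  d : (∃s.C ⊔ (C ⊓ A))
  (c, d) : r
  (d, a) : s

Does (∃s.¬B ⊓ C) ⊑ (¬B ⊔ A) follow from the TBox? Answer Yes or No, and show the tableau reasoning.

1. (∃s.¬B ⊓ C) ⊑ (¬B ⊔ A)  ⇔  ((∃s.¬B ⊓ C) ⊓ (B ⊓ ¬A)) unsat w.r.t. T
   all branches close; clash {C, ¬C} at x₀
2. Hence (∃s.¬B ⊓ C) ⊑ (¬B ⊔ A): entailed.

Yes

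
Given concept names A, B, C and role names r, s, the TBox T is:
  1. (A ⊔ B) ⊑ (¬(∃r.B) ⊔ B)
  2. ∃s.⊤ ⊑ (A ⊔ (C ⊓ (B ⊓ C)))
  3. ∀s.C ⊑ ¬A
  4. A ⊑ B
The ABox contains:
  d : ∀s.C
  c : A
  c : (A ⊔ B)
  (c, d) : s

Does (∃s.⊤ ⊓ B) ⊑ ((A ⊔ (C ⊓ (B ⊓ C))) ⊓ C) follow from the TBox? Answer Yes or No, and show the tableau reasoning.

1. (∃s.⊤ ⊓ B) ⊑ ((A ⊔ (C ⊓ (B ⊓ C))) ⊓ C)  ⇔  ((∃s.⊤ ⊓ B) ⊓ ((¬A ⊓ (¬C ⊔ (¬B ⊔ ¬C))) ⊔ ¬C)) unsat w.r.t. T
   apply at x₀: ∃s.⊤⊑(A ⊔ (C ⊓ (B ⊓ C)))
   open: L(x₀) ⊇ {A, B, ¬C, ∃s.¬C, ∃s.⊤} (+ ∃-successors)
2. Hence (∃s.⊤ ⊓ B) ⊑ ((A ⊔ (C ⊓ (B ⊓ C))) ⊓ C): not entailed.

No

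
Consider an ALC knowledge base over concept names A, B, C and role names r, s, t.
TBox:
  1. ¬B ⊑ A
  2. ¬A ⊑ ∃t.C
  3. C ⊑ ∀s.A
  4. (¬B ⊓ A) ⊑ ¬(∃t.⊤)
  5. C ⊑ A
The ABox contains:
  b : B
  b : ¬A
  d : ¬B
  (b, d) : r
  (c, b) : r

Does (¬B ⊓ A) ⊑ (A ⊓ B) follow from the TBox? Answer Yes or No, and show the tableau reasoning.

No

1. (¬B ⊓ A) ⊑ (A ⊓ B)  ⇔  ((¬B ⊓ A) ⊓ (¬A ⊔ ¬B)) unsat w.r.t. T
   apply at x₀: (¬B ⊓ A)⊑¬(∃t.⊤)
   open: L(x₀) ⊇ {A, ¬B, ¬C, ∀t.⊥}
2. Hence (¬B ⊓ A) ⊑ (A ⊓ B): not entailed.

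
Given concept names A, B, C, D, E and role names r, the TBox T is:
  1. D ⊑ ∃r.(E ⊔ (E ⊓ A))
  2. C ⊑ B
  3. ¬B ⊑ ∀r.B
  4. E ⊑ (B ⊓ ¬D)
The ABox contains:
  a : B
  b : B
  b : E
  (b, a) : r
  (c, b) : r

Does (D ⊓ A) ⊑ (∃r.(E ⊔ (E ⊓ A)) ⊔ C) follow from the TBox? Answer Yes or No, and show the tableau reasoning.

1. (D ⊓ A) ⊑ (∃r.(E ⊔ (E ⊓ A)) ⊔ C)  ⇔  ((D ⊓ A) ⊓ (∀r.(¬E ⊓ (¬E ⊔ ¬A)) ⊓ ¬C)) unsat w.r.t. T
   all branches close; clash {D, ¬D} at x₀
2. Hence (D ⊓ A) ⊑ (∃r.(E ⊔ (E ⊓ A)) ⊔ C): entailed.

Yes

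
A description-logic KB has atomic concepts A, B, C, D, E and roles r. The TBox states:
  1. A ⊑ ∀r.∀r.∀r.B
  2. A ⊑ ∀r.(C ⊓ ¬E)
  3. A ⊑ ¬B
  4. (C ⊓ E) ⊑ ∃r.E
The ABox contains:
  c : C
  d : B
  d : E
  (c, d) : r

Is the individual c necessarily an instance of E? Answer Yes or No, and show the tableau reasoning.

1. c : E?  L(c) = {C} ∪ {¬E}
   open: L(c) ⊇ {C, ¬A, ¬E} — c ∉ E possible
2. Hence c : E: not entailed.

No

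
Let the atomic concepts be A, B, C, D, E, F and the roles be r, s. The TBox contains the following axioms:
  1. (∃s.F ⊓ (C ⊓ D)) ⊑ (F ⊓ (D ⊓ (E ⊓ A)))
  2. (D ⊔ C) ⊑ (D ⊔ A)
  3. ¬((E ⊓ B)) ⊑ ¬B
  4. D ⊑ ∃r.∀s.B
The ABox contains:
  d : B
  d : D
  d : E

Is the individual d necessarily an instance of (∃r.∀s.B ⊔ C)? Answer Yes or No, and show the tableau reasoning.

Yes

1. d : (∃r.∀s.B ⊔ C)?  L(d) = {B, D, E} ∪ {(∀r.∃s.¬B ⊓ ¬C)}
   clash {B, ¬B} at d — d ∈ (∃r.∀s.B ⊔ C)
2. Hence d : (∃r.∀s.B ⊔ C): entailed.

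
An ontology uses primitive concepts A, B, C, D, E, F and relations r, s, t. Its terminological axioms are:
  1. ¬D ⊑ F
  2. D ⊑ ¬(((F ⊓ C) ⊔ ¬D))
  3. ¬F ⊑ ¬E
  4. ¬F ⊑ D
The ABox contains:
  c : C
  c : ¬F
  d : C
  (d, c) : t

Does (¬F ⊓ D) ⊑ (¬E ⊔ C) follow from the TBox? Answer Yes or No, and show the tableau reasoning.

1. (¬F ⊓ D) ⊑ (¬E ⊔ C)  ⇔  ((¬F ⊓ D) ⊓ (E ⊓ ¬C)) unsat w.r.t. T
   all branches close; clash {E, ¬E} at x₀
2. Hence (¬F ⊓ D) ⊑ (¬E ⊔ C): entailed.

Yes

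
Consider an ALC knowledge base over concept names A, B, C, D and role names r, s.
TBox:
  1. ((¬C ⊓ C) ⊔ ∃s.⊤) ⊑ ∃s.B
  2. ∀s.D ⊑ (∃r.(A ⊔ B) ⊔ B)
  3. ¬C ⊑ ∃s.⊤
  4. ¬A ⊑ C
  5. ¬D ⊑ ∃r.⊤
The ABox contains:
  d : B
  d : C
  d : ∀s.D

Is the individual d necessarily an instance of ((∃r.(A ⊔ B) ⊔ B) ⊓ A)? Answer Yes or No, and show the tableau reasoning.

1. d : ((∃r.(A ⊔ B) ⊔ B) ⊓ A)?  L(d) = {B, C, ∀s.D} ∪ {((∀r.(¬A ⊓ ¬B) ⊓ ¬B) ⊔ ¬A)}
   apply at d: ∀s.D⊑(∃r.(A ⊔ B) ⊔ B)
   open: L(d) ⊇ {B, C, D, ¬A, ∀s.D, …} — d ∉ ((∃r.(A ⊔ B) ⊔ B) ⊓ A) possible
2. Hence d : ((∃r.(A ⊔ B) ⊔ B) ⊓ A): not entailed.

No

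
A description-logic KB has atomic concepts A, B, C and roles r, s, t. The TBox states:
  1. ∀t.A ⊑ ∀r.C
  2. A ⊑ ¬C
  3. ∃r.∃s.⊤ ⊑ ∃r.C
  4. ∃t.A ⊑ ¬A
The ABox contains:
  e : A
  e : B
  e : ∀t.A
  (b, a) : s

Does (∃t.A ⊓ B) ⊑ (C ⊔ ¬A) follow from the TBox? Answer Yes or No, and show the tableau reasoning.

Yes

1. (∃t.A ⊓ B) ⊑ (C ⊔ ¬A)  ⇔  ((∃t.A ⊓ B) ⊓ (¬C ⊓ A)) unsat w.r.t. T
   all branches close; clash {A, ¬A} at x₀
2. Hence (∃t.A ⊓ B) ⊑ (C ⊔ ¬A): entailed.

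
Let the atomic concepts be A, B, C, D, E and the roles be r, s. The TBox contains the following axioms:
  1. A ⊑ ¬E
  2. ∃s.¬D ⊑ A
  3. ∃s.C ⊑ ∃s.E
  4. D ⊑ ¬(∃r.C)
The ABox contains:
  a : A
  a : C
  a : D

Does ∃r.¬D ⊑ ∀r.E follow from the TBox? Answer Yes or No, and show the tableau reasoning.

No

1. ∃r.¬D ⊑ ∀r.E  ⇔  (∃r.¬D ⊓ ∃r.¬E) unsat w.r.t. T
   open: L(x₀) ⊇ {¬A, ¬D, ∀s.D, ∀s.¬C, ∃r.¬D, …} (+ ∃-successors)
2. Hence ∃r.¬D ⊑ ∀r.E: not entailed.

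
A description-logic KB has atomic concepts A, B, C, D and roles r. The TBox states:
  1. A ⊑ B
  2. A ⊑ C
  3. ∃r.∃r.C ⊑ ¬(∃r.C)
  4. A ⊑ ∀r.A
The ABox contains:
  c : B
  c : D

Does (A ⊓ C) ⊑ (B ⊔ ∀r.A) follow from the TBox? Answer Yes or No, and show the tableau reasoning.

Yes

1. (A ⊓ C) ⊑ (B ⊔ ∀r.A)  ⇔  ((A ⊓ C) ⊓ (¬B ⊓ ∃r.¬A)) unsat w.r.t. T
   all branches close; clash {B, ¬B} at x₀
2. Hence (A ⊓ C) ⊑ (B ⊔ ∀r.A): entailed.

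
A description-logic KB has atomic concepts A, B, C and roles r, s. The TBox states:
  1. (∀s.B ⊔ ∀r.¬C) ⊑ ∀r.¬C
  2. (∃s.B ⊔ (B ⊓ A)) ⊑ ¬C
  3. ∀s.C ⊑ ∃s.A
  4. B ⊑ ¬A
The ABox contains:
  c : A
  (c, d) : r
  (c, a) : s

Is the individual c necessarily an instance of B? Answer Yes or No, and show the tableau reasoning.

1. c : B?  L(c) = {A} ∪ {¬B}
   open: L(c) ⊇ {A, ¬B, ∀s.¬B, ∃r.C, ∃s.¬B, …} (+ ∃-successors) — c ∉ B possible
2. Hence c : B: not entailed.

No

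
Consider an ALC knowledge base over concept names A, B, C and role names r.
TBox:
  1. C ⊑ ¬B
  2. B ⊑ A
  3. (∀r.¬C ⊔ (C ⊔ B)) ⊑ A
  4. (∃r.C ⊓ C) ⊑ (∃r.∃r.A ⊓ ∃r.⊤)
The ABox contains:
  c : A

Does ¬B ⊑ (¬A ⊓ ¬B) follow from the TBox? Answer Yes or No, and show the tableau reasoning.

No

1. ¬B ⊑ (¬A ⊓ ¬B)  ⇔  (¬B ⊓ (A ⊔ B)) unsat w.r.t. T
   open: L(x₀) ⊇ {A, ¬B, ∀r.¬C}
2. Hence ¬B ⊑ (¬A ⊓ ¬B): not entailed.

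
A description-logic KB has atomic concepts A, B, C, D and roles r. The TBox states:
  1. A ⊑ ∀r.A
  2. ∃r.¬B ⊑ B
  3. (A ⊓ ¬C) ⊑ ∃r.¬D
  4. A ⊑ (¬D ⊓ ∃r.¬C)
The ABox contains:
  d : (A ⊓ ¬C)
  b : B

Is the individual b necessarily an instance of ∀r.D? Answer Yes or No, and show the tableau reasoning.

1. b : ∀r.D?  L(b) = {B} ∪ {∃r.¬D}
   open: L(b) ⊇ {B, ¬A, ∃r.¬D} (+ ∃-successors) — b ∉ ∀r.D possible
2. Hence b : ∀r.D: not entailed.

No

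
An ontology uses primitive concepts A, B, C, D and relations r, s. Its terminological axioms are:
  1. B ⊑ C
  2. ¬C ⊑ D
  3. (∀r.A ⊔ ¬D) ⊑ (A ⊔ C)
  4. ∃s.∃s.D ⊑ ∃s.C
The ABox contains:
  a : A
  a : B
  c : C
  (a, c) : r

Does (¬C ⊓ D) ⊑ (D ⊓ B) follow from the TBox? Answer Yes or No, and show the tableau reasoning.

No

1. (¬C ⊓ D) ⊑ (D ⊓ B)  ⇔  ((¬C ⊓ D) ⊓ (¬D ⊔ ¬B)) unsat w.r.t. T
   open: L(x₀) ⊇ {D, ¬B, ¬C, ∀s.∀s.¬D, ∃r.¬A} (+ ∃-successors)
2. Hence (¬C ⊓ D) ⊑ (D ⊓ B): not entailed.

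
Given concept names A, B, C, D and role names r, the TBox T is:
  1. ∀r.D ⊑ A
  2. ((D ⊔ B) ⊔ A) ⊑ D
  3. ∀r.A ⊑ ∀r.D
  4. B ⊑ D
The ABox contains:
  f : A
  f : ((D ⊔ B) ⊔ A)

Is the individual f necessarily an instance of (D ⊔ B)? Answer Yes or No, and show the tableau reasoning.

1. f : (D ⊔ B)?  L(f) = {A, ((D ⊔ B) ⊔ A)} ∪ {(¬D ⊓ ¬B)}
   clash {D, ¬D} at f — f ∈ (D ⊔ B)
2. Hence f : (D ⊔ B): entailed.

Yes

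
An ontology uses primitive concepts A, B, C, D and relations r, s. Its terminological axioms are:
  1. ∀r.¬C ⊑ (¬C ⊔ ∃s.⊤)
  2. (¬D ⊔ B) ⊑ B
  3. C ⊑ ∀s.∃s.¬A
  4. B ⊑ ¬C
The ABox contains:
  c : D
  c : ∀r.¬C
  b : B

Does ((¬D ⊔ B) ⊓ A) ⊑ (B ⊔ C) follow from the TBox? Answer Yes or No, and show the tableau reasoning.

Yes

1. ((¬D ⊔ B) ⊓ A) ⊑ (B ⊔ C)  ⇔  (((¬D ⊔ B) ⊓ A) ⊓ (¬B ⊓ ¬C)) unsat w.r.t. T
   all branches close; clash {B, ¬B} at x₀
2. Hence ((¬D ⊔ B) ⊓ A) ⊑ (B ⊔ C): entailed.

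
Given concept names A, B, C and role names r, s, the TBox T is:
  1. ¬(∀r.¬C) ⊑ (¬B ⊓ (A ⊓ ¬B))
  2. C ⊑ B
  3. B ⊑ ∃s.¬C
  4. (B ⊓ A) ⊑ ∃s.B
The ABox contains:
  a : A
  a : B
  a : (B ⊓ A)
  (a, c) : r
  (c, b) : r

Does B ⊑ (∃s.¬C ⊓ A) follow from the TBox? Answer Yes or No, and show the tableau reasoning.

1. B ⊑ (∃s.¬C ⊓ A)  ⇔  (B ⊓ (∀s.C ⊔ ¬A)) unsat w.r.t. T
   apply at x₀: B⊑∃s.¬C
   open: L(x₀) ⊇ {B, ¬A, ∀r.¬C, ∃s.¬C} (+ ∃-successors)
2. Hence B ⊑ (∃s.¬C ⊓ A): not entailed.

No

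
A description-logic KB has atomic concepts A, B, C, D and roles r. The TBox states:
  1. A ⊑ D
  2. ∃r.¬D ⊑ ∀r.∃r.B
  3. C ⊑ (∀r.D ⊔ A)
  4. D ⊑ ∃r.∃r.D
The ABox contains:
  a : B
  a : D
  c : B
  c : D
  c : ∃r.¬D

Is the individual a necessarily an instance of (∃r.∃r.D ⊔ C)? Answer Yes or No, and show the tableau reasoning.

Yes

1. a : (∃r.∃r.D ⊔ C)?  L(a) = {B, D} ∪ {(∀r.∀r.¬D ⊓ ¬C)}
   clash {D, ¬D} at an ∃-successor — a ∈ (∃r.∃r.D ⊔ C)
2. Hence a : (∃r.∃r.D ⊔ C): entailed.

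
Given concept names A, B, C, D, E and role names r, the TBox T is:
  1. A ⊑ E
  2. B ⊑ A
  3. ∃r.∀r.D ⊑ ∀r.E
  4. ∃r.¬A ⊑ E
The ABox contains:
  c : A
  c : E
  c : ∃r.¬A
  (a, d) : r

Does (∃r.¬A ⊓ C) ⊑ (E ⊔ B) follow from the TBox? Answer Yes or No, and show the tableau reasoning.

1. (∃r.¬A ⊓ C) ⊑ (E ⊔ B)  ⇔  ((∃r.¬A ⊓ C) ⊓ (¬E ⊓ ¬B)) unsat w.r.t. T
   all branches close; clash {E, ¬E} at x₀
2. Hence (∃r.¬A ⊓ C) ⊑ (E ⊔ B): entailed.

Yes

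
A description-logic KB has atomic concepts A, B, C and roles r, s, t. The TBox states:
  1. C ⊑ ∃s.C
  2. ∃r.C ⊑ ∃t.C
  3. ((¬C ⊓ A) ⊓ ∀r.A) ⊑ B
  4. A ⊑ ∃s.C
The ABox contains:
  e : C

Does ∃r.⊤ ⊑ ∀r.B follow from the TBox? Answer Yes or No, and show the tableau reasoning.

No

1. ∃r.⊤ ⊑ ∀r.B  ⇔  (∃r.⊤ ⊓ ∃r.¬B) unsat w.r.t. T
   open: L(x₀) ⊇ {¬A, ¬C, ∀r.¬C, ∃r.¬B, ∃r.⊤} (+ ∃-successors)
2. Hence ∃r.⊤ ⊑ ∀r.B: not entailed.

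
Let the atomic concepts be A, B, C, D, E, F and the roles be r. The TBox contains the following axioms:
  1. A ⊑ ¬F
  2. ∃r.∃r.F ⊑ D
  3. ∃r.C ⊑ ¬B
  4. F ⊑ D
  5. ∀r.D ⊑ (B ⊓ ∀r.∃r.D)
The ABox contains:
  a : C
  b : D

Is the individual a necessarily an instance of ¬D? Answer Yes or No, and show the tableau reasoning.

1. a : ¬D?  L(a) = {C} ∪ {D}
   open: L(a) ⊇ {C, D, ¬A, ∀r.¬C, ∃r.¬D} (+ ∃-successors) — a ∉ ¬D possible
2. Hence a : ¬D: not entailed.

No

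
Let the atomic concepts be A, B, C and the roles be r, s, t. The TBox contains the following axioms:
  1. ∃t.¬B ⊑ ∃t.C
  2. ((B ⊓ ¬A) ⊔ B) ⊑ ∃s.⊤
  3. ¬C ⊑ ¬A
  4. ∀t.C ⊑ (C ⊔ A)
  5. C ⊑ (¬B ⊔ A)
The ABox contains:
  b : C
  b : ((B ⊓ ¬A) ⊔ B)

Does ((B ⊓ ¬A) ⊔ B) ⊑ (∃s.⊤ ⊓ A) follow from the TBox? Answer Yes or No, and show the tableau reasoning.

1. ((B ⊓ ¬A) ⊔ B) ⊑ (∃s.⊤ ⊓ A)  ⇔  (((B ⊓ ¬A) ⊔ B) ⊓ (∀s.⊥ ⊔ ¬A)) unsat w.r.t. T
   apply at x₀: ((B ⊓ ¬A) ⊔ B)⊑∃s.⊤
   open: L(x₀) ⊇ {B, ¬A, ¬C, ∀t.B, ∃s.⊤, …} (+ ∃-successors)
2. Hence ((B ⊓ ¬A) ⊔ B) ⊑ (∃s.⊤ ⊓ A): not entailed.

No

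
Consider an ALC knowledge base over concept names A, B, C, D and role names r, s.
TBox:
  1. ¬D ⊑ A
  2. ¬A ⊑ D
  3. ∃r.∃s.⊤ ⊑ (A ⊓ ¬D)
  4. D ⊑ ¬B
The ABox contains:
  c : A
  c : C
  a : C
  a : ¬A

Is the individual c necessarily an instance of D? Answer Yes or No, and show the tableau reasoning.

No

1. c : D?  L(c) = {A, C} ∪ {¬D}
   open: L(c) ⊇ {A, C, ¬D, ∀r.∀s.⊥} — c ∉ D possible
2. Hence c : D: not entailed.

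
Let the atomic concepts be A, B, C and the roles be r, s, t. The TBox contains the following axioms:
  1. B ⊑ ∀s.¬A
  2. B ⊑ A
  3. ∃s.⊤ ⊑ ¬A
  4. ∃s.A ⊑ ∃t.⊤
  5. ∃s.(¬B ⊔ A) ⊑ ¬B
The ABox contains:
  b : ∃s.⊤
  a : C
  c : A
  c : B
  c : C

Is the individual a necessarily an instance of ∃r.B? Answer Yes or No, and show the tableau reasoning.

No

1. a : ∃r.B?  L(a) = {C} ∪ {∀r.¬B}
   open: L(a) ⊇ {C, ¬B, ∀r.¬B, ∀s.¬A, ∀s.⊥} — a ∉ ∃r.B possible
2. Hence a : ∃r.B: not entailed.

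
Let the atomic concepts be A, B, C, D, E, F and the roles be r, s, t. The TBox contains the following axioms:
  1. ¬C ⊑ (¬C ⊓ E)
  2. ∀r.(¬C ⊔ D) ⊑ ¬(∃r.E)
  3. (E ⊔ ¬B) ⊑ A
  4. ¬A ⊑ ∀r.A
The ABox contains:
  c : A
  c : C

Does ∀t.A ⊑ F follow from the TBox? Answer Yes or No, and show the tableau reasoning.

1. ∀t.A ⊑ F  ⇔  (∀t.A ⊓ ¬F) unsat w.r.t. T
   open: L(x₀) ⊇ {A, C, ¬F, ∀t.A, ∃r.(C ⊓ ¬D)} (+ ∃-successors)
2. Hence ∀t.A ⊑ F: not entailed.

No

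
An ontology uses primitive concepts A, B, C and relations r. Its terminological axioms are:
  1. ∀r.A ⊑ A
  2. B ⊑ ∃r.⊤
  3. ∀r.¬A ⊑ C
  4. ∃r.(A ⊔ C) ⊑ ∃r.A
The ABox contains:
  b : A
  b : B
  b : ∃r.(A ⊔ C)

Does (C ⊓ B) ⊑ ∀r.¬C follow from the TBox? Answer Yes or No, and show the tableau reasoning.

1. (C ⊓ B) ⊑ ∀r.¬C  ⇔  ((C ⊓ B) ⊓ ∃r.C) unsat w.r.t. T
   apply at x₀: B⊑∃r.⊤
   open: L(x₀) ⊇ {B, C, ∃r.A, ∃r.C, ∃r.¬A, …} (+ ∃-successors)
2. Hence (C ⊓ B) ⊑ ∀r.¬C: not entailed.

No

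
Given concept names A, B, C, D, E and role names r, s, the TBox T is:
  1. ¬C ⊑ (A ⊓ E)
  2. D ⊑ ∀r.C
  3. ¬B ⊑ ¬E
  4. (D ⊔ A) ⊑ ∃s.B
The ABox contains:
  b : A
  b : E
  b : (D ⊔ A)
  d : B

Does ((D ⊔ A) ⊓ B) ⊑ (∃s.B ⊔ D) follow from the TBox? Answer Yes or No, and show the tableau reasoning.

1. ((D ⊔ A) ⊓ B) ⊑ (∃s.B ⊔ D)  ⇔  (((D ⊔ A) ⊓ B) ⊓ (∀s.¬B ⊓ ¬D)) unsat w.r.t. T
   all branches close; clash {B, ¬B} at an ∃-successor
2. Hence ((D ⊔ A) ⊓ B) ⊑ (∃s.B ⊔ D): entailed.

Yes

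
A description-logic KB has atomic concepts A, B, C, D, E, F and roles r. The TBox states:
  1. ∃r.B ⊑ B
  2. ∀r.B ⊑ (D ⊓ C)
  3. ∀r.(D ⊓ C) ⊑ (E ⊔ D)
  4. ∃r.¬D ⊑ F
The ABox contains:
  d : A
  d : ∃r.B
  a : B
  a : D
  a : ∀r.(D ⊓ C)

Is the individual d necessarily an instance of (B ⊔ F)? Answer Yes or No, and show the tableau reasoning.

1. d : (B ⊔ F)?  L(d) = {A, ∃r.B} ∪ {(¬B ⊓ ¬F)}
   clash {F, ¬F} at d — d ∈ (B ⊔ F)
2. Hence d : (B ⊔ F): entailed.

Yes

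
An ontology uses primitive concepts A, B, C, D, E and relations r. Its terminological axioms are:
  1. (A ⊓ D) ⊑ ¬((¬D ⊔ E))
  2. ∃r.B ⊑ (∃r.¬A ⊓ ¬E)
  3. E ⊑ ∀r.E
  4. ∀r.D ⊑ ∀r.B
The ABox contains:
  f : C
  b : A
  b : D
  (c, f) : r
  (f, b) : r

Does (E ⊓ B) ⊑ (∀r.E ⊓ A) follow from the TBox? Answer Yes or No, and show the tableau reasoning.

No

1. (E ⊓ B) ⊑ (∀r.E ⊓ A)  ⇔  ((E ⊓ B) ⊓ (∃r.¬E ⊔ ¬A)) unsat w.r.t. T
   apply at x₀: E⊑∀r.E
   open: L(x₀) ⊇ {B, E, ¬A, ∀r.E, ∀r.¬B, …} (+ ∃-successors)
2. Hence (E ⊓ B) ⊑ (∀r.E ⊓ A): not entailed.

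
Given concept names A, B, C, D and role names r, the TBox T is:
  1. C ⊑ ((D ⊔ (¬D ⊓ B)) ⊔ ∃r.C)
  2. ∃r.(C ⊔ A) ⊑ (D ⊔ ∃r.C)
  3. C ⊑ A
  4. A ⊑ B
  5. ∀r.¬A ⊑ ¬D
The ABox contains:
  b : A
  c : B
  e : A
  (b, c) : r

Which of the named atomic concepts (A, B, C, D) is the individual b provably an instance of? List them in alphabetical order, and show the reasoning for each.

{A, B}

1. b : A?  L(b) = {A} ∪ {¬A}
   clash {A, ¬A} at b — b ∈ A
2. b : B?  L(b) = {A} ∪ {¬B}
   clash {B, ¬B} at b — b ∈ B
3. b : C?  L(b) = {A} ∪ {¬C}
   apply at b: A⊑B
   open: L(b) ⊇ {A, B, D, ¬C, ∃r.A} (+ ∃-successors) — b ∉ C possible
4. b : D?  L(b) = {A} ∪ {¬D}
   apply at b: A⊑B
   open: L(b) ⊇ {A, B, ¬C, ¬D, ∀r.(¬C ⊓ ¬A)} — b ∉ D possible
5. Entailed for b: {A, B}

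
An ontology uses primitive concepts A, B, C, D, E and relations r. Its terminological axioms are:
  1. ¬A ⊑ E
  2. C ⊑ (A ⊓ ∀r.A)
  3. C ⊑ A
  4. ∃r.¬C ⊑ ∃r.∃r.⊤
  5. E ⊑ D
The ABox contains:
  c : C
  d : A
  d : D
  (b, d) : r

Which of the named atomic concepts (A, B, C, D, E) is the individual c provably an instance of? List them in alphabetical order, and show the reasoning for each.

1. c : A?  L(c) = {C} ∪ {¬A}
   clash {A, ¬A} at c — c ∈ A
2. c : B?  L(c) = {C} ∪ {¬B}
   apply at c: C⊑(A ⊓ ∀r.A); C⊑A
   open: L(c) ⊇ {A, C, ¬B, ¬E, ∀r.A, …} — c ∉ B possible
3. c : C?  L(c) = {C} ∪ {¬C}
   clash {C, ¬C} at c — c ∈ C
4. c : D?  L(c) = {C} ∪ {¬D}
   apply at c: C⊑(A ⊓ ∀r.A); C⊑A
   open: L(c) ⊇ {A, C, ¬D, ¬E, ∀r.A, …} — c ∉ D possible
5. c : E?  L(c) = {C} ∪ {¬E}
   apply at c: C⊑(A ⊓ ∀r.A); C⊑A
   open: L(c) ⊇ {A, C, ¬E, ∀r.A, ∀r.C} — c ∉ E possible
6. Entailed for c: {A, C}

{A, C}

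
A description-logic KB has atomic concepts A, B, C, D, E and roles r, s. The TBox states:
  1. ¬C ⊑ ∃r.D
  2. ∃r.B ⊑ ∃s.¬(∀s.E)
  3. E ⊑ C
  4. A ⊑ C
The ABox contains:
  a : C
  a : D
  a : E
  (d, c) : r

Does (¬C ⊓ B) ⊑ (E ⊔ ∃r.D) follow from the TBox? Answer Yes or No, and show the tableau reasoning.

Yes

1. (¬C ⊓ B) ⊑ (E ⊔ ∃r.D)  ⇔  ((¬C ⊓ B) ⊓ (¬E ⊓ ∀r.¬D)) unsat w.r.t. T
   all branches close; clash {C, ¬C} at x₀
2. Hence (¬C ⊓ B) ⊑ (E ⊔ ∃r.D): entailed.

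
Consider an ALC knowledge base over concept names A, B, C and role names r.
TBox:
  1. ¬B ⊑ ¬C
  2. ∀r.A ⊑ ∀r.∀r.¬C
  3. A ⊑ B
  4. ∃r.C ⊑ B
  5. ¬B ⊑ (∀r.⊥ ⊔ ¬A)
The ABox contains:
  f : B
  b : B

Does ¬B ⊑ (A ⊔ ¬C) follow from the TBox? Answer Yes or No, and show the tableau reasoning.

1. ¬B ⊑ (A ⊔ ¬C)  ⇔  (¬B ⊓ (¬A ⊓ C)) unsat w.r.t. T
   all branches close; clash {C, ¬C} at x₀
2. Hence ¬B ⊑ (A ⊔ ¬C): entailed.

Yes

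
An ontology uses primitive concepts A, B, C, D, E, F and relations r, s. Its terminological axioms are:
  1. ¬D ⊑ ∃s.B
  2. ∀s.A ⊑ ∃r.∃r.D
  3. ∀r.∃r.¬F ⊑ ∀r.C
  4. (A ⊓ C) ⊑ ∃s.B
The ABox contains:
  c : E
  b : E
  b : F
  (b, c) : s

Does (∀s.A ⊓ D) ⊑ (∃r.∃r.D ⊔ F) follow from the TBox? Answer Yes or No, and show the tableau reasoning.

1. (∀s.A ⊓ D) ⊑ (∃r.∃r.D ⊔ F)  ⇔  ((∀s.A ⊓ D) ⊓ (∀r.∀r.¬D ⊓ ¬F)) unsat w.r.t. T
   all branches close; clash {D, ¬D} at an ∃-successor
2. Hence (∀s.A ⊓ D) ⊑ (∃r.∃r.D ⊔ F): entailed.

Yes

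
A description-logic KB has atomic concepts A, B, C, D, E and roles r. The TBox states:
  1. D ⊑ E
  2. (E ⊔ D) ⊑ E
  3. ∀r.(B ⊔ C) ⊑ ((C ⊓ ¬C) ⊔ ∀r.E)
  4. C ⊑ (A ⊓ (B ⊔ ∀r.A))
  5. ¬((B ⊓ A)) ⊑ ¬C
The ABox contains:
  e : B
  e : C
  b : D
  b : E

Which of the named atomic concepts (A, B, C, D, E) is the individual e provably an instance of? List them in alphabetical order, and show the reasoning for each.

{A, B, C}

1. e : A?  L(e) = {B, C} ∪ {¬A}
   clash {C, ¬C} at e — e ∈ A
2. e : B?  L(e) = {B, C} ∪ {¬B}
   clash {B, ¬B} at e — e ∈ B
3. e : C?  L(e) = {B, C} ∪ {¬C}
   clash {C, ¬C} at e — e ∈ C
4. e : D?  L(e) = {B, C} ∪ {¬D}
   apply at e: C⊑(A ⊓ (B ⊔ ∀r.A))
   open: L(e) ⊇ {A, B, C, ¬D, ¬E, …} (+ ∃-successors) — e ∉ D possible
5. e : E?  L(e) = {B, C} ∪ {¬E}
   apply at e: C⊑(A ⊓ (B ⊔ ∀r.A))
   open: L(e) ⊇ {A, B, C, ¬D, ¬E, …} (+ ∃-successors) — e ∉ E possible
6. Entailed for e: {A, B, C}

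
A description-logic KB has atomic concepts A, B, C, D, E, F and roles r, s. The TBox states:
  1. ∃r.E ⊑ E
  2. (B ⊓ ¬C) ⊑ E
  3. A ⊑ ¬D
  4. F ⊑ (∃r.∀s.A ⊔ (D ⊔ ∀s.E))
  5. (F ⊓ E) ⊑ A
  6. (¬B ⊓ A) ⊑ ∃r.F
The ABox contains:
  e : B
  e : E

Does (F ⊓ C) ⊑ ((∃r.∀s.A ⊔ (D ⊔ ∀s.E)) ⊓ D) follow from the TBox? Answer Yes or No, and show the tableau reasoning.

No

1. (F ⊓ C) ⊑ ((∃r.∀s.A ⊔ (D ⊔ ∀s.E)) ⊓ D)  ⇔  ((F ⊓ C) ⊓ ((∀r.∃s.¬A ⊓ (¬D ⊓ ∃s.¬E)) ⊔ ¬D)) unsat w.r.t. T
   apply at x₀: F⊑(∃r.∀s.A ⊔ (D ⊔ ∀s.E))
   open: L(x₀) ⊇ {C, F, ¬A, ¬D, ¬E, …} (+ ∃-successors)
2. Hence (F ⊓ C) ⊑ ((∃r.∀s.A ⊔ (D ⊔ ∀s.E)) ⊓ D): not entailed.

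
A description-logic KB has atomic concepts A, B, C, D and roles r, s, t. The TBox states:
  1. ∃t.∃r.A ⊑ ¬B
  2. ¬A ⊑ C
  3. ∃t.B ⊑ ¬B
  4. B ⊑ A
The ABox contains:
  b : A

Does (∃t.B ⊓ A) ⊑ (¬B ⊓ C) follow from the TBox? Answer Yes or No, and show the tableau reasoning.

1. (∃t.B ⊓ A) ⊑ (¬B ⊓ C)  ⇔  ((∃t.B ⊓ A) ⊓ (B ⊔ ¬C)) unsat w.r.t. T
   apply at x₀: ∃t.B⊑¬B
   open: L(x₀) ⊇ {A, ¬B, ¬C, ∃t.B} (+ ∃-successors)
2. Hence (∃t.B ⊓ A) ⊑ (¬B ⊓ C): not entailed.

No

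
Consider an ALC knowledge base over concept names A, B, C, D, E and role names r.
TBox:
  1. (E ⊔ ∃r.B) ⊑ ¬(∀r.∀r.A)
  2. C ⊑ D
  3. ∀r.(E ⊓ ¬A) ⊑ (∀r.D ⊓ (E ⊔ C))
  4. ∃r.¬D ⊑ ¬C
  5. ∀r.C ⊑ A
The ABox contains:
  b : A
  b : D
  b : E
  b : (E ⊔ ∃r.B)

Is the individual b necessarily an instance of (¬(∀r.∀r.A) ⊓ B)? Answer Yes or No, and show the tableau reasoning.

No

1. b : (¬(∀r.∀r.A) ⊓ B)?  L(b) = {A, D, E, (E ⊔ ∃r.B)} ∪ {(∀r.∀r.A ⊔ ¬B)}
   apply at b: (E ⊔ ∃r.B)⊑¬(∀r.∀r.A)
   open: L(b) ⊇ {A, D, E, ¬B, ∀r.D, …} (+ ∃-successors) — b ∉ (¬(∀r.∀r.A) ⊓ B) possible
2. Hence b : (¬(∀r.∀r.A) ⊓ B): not entailed.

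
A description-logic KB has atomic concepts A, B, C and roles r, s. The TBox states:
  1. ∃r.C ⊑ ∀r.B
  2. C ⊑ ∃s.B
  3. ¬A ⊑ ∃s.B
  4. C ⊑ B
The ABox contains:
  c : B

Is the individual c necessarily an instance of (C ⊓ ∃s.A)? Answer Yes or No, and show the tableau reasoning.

No

1. c : (C ⊓ ∃s.A)?  L(c) = {B} ∪ {(¬C ⊔ ∀s.¬A)}
   open: L(c) ⊇ {A, B, ¬C, ∀r.¬C} — c ∉ (C ⊓ ∃s.A) possible
2. Hence c : (C ⊓ ∃s.A): not entailed.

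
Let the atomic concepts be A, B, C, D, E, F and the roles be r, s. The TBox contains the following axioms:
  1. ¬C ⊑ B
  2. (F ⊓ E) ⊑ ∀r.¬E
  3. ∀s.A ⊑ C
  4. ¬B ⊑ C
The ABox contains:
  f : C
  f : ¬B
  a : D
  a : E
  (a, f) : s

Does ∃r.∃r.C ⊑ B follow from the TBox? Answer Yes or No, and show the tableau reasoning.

1. ∃r.∃r.C ⊑ B  ⇔  (∃r.∃r.C ⊓ ¬B) unsat w.r.t. T
   apply at x₀: ¬B⊑C
   open: L(x₀) ⊇ {C, ¬B, ¬F, ∃r.∃r.C} (+ ∃-successors)
2. Hence ∃r.∃r.C ⊑ B: not entailed.

No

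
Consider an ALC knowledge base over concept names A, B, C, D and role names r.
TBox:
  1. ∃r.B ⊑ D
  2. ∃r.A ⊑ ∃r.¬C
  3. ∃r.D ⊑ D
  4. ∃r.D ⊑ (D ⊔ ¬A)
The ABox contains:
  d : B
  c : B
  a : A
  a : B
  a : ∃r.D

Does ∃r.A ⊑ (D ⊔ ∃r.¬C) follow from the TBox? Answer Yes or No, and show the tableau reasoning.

Yes

1. ∃r.A ⊑ (D ⊔ ∃r.¬C)  ⇔  (∃r.A ⊓ (¬D ⊓ ∀r.C)) unsat w.r.t. T
   all branches close; clash {D, ¬D} at x₀
2. Hence ∃r.A ⊑ (D ⊔ ∃r.¬C): entailed.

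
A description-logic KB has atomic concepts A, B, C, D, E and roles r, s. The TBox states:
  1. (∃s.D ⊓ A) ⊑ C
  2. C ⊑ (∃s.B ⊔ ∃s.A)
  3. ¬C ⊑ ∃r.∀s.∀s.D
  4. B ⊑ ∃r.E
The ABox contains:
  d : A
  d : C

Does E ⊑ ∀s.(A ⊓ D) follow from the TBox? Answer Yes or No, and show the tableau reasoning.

1. E ⊑ ∀s.(A ⊓ D)  ⇔  (E ⊓ ∃s.(¬A ⊔ ¬D)) unsat w.r.t. T
   open: L(x₀) ⊇ {E, ¬B, ¬C, ∀s.¬D, ∃r.∀s.∀s.D, …} (+ ∃-successors)
2. Hence E ⊑ ∀s.(A ⊓ D): not entailed.

No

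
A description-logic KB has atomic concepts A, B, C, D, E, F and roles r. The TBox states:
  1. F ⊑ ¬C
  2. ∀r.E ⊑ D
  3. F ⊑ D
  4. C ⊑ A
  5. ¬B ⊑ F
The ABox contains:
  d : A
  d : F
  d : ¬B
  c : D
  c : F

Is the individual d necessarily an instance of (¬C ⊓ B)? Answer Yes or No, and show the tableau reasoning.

1. d : (¬C ⊓ B)?  L(d) = {A, F, ¬B} ∪ {(C ⊔ ¬B)}
   apply at d: F⊑¬C; F⊑D
   open: L(d) ⊇ {A, D, F, ¬B, ¬C} — d ∉ (¬C ⊓ B) possible
2. Hence d : (¬C ⊓ B): not entailed.

No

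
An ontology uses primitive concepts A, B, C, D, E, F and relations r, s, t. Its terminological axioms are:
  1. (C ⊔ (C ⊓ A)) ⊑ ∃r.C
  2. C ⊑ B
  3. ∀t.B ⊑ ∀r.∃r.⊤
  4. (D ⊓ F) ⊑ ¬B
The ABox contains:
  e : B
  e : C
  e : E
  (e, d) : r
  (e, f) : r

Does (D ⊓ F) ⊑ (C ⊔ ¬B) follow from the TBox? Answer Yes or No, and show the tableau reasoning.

Yes

1. (D ⊓ F) ⊑ (C ⊔ ¬B)  ⇔  ((D ⊓ F) ⊓ (¬C ⊓ B)) unsat w.r.t. T
   all branches close; clash {B, ¬B} at x₀
2. Hence (D ⊓ F) ⊑ (C ⊔ ¬B): entailed.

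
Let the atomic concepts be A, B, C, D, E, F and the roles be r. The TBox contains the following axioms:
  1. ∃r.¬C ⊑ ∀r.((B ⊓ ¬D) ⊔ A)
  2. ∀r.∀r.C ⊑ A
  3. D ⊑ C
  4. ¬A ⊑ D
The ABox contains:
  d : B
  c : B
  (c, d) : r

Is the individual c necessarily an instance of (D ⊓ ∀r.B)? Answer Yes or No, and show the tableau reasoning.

1. c : (D ⊓ ∀r.B)?  L(c) = {B} ∪ {(¬D ⊔ ∃r.¬B)}
   open: L(c) ⊇ {A, B, ¬D, ∀r.C} — c ∉ (D ⊓ ∀r.B) possible
2. Hence c : (D ⊓ ∀r.B): not entailed.

No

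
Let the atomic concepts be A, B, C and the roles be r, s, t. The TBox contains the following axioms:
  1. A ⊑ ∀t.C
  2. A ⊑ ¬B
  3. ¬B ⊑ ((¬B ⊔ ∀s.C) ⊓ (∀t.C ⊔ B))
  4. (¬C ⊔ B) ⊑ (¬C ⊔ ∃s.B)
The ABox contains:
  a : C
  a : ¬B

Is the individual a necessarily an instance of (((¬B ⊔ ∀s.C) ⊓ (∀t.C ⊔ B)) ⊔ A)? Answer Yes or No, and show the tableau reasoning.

1. a : (((¬B ⊔ ∀s.C) ⊓ (∀t.C ⊔ B)) ⊔ A)?  L(a) = {C, ¬B} ∪ {(((B ⊓ ∃s.¬C) ⊔ (∃t.¬C ⊓ ¬B)) ⊓ ¬A)}
   clash {B, ¬B} at a — a ∈ (((¬B ⊔ ∀s.C) ⊓ (∀t.C ⊔ B)) ⊔ A)
2. Hence a : (((¬B ⊔ ∀s.C) ⊓ (∀t.C ⊔ B)) ⊔ A): entailed.

Yes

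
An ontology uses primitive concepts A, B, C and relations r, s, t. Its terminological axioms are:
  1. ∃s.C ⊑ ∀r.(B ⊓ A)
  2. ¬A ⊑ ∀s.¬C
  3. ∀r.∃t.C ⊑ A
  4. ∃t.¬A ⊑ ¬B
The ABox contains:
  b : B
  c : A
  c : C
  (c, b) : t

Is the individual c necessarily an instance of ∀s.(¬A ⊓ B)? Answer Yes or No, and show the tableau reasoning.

1. c : ∀s.(¬A ⊓ B)?  L(c) = {A, C} ∪ {∃s.(A ⊔ ¬B)}
   open: L(c) ⊇ {A, C, ∀s.¬C, ∀t.A, ∃s.(A ⊔ ¬B)} (+ ∃-successors) — c ∉ ∀s.(¬A ⊓ B) possible
2. Hence c : ∀s.(¬A ⊓ B): not entailed.

No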